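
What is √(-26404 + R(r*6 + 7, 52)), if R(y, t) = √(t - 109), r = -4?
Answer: √(-26404 + I*√57) ≈ 0.023 + 162.49*I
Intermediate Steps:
R(y, t) = √(-109 + t)
√(-26404 + R(r*6 + 7, 52)) = √(-26404 + √(-109 + 52)) = √(-26404 + √(-57)) = √(-26404 + I*√57)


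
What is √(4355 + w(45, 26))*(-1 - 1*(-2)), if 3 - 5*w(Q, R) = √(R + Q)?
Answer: √(108890 - 5*√71)/5 ≈ 65.984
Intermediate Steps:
w(Q, R) = ⅗ - √(Q + R)/5 (w(Q, R) = ⅗ - √(R + Q)/5 = ⅗ - √(Q + R)/5)
√(4355 + w(45, 26))*(-1 - 1*(-2)) = √(4355 + (⅗ - √(45 + 26)/5))*(-1 - 1*(-2)) = √(4355 + (⅗ - √71/5))*(-1 + 2) = √(21778/5 - √71/5)*1 = √(21778/5 - √71/5)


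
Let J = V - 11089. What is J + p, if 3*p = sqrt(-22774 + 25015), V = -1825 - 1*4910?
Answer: -17824 + sqrt(249) ≈ -17808.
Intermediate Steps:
V = -6735 (V = -1825 - 4910 = -6735)
J = -17824 (J = -6735 - 11089 = -17824)
p = sqrt(249) (p = sqrt(-22774 + 25015)/3 = sqrt(2241)/3 = (3*sqrt(249))/3 = sqrt(249) ≈ 15.780)
J + p = -17824 + sqrt(249)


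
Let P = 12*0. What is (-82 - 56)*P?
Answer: 0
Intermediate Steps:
P = 0
(-82 - 56)*P = (-82 - 56)*0 = -138*0 = 0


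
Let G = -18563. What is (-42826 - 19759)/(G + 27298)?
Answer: -12517/1747 ≈ -7.1649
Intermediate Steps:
(-42826 - 19759)/(G + 27298) = (-42826 - 19759)/(-18563 + 27298) = -62585/8735 = -62585*1/8735 = -12517/1747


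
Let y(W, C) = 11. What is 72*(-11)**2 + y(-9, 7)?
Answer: 8723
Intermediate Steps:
72*(-11)**2 + y(-9, 7) = 72*(-11)**2 + 11 = 72*121 + 11 = 8712 + 11 = 8723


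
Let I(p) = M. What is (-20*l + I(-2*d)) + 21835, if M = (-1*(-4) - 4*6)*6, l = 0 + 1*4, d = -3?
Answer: 21635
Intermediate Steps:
l = 4 (l = 0 + 4 = 4)
M = -120 (M = (4 - 24)*6 = -20*6 = -120)
I(p) = -120
(-20*l + I(-2*d)) + 21835 = (-20*4 - 120) + 21835 = (-80 - 120) + 21835 = -200 + 21835 = 21635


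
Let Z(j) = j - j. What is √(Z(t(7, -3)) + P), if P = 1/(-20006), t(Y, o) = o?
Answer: I*√20006/20006 ≈ 0.00707*I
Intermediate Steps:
P = -1/20006 ≈ -4.9985e-5
Z(j) = 0
√(Z(t(7, -3)) + P) = √(0 - 1/20006) = √(-1/20006) = I*√20006/20006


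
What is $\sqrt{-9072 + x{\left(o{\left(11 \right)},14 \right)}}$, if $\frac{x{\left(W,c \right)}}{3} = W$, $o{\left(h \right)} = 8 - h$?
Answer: $3 i \sqrt{1009} \approx 95.294 i$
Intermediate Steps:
$x{\left(W,c \right)} = 3 W$
$\sqrt{-9072 + x{\left(o{\left(11 \right)},14 \right)}} = \sqrt{-9072 + 3 \left(8 - 11\right)} = \sqrt{-9072 + 3 \left(-3\right)} = \sqrt{-9072 - 9} = \sqrt{-9081} = 3 i \sqrt{1009}$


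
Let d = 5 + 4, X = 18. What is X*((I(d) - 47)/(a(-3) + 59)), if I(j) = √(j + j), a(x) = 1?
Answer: -141/10 + 9*√2/10 ≈ -12.827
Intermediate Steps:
d = 9
I(j) = √2*√j (I(j) = √(2*j) = √2*√j)
X*((I(d) - 47)/(a(-3) + 59)) = 18*((√2*√9 - 47)/(1 + 59)) = 18*((√2*3 - 47)/60) = 18*((3*√2 - 47)*(1/60)) = 18*((-47 + 3*√2)*(1/60)) = 18*(-47/60 + √2/20) = -141/10 + 9*√2/10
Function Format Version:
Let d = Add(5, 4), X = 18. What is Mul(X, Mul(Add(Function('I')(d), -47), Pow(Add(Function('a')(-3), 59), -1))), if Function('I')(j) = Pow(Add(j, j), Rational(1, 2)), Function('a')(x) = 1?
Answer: Add(Rational(-141, 10), Mul(Rational(9, 10), Pow(2, Rational(1, 2)))) ≈ -12.827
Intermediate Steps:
d = 9
Function('I')(j) = Mul(Pow(2, Rational(1, 2)), Pow(j, Rational(1, 2))) (Function('I')(j) = Pow(Mul(2, j), Rational(1, 2)) = Mul(Pow(2, Rational(1, 2)), Pow(j, Rational(1, 2))))
Mul(X, Mul(Add(Function('I')(d), -47), Pow(Add(Function('a')(-3), 59), -1))) = Mul(18, Mul(Add(Mul(Pow(2, Rational(1, 2)), Pow(9, Rational(1, 2))), -47), Pow(Add(1, 59), -1))) = Mul(18, Mul(Add(Mul(Pow(2, Rational(1, 2)), 3), -47), Pow(60, -1))) = Mul(18, Mul(Add(Mul(3, Pow(2, Rational(1, 2))), -47), Rational(1, 60))) = Mul(18, Mul(Add(-47, Mul(3, Pow(2, Rational(1, 2)))), Rational(1, 60))) = Mul(18, Add(Rational(-47, 60), Mul(Rational(1, 20), Pow(2, Rational(1, 2))))) = Add(Rational(-141, 10), Mul(Rational(9, 10), Pow(2, Rational(1, 2))))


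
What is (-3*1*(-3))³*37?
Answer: 26973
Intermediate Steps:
(-3*1*(-3))³*37 = (-3*(-3))³*37 = 9³*37 = 729*37 = 26973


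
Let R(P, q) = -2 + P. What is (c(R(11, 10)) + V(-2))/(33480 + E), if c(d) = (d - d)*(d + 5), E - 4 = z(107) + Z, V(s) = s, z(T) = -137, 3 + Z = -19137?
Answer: -2/14207 ≈ -0.00014078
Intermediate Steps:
Z = -19140 (Z = -3 - 19137 = -19140)
E = -19273 (E = 4 + (-137 - 19140) = 4 - 19277 = -19273)
c(d) = 0 (c(d) = 0*(5 + d) = 0)
(c(R(11, 10)) + V(-2))/(33480 + E) = (0 - 2)/(33480 - 19273) = -2/14207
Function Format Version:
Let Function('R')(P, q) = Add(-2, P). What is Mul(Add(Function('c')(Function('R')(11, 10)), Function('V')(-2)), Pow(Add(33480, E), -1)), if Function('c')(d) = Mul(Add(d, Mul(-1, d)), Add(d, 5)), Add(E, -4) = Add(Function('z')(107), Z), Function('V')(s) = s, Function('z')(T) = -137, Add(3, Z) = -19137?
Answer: Rational(-2, 14207) ≈ -0.00014078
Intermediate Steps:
Z = -19140 (Z = Add(-3, -19137) = -19140)
E = -19273 (E = Add(4, Add(-137, -19140)) = Add(4, -19277) = -19273)
Function('c')(d) = 0 (Function('c')(d) = Mul(0, Add(5, d)) = 0)
Mul(Add(Function('c')(Function('R')(11, 10)), Function('V')(-2)), Pow(Add(33480, E), -1)) = Mul(Add(0, -2), Pow(Add(33480, -19273), -1)) = Mul(-2, Pow(14207, -1)) = Mul(-2, Rational(1, 14207)) = Rational(-2, 14207)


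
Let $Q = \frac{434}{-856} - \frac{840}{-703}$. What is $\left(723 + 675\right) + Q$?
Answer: $\frac{420842801}{300884} \approx 1398.7$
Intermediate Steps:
$Q = \frac{206969}{300884}$ ($Q = 434 \left(- \frac{1}{856}\right) - - \frac{840}{703} = - \frac{217}{428} + \frac{840}{703} = \frac{206969}{300884} \approx 0.68787$)
$\left(723 + 675\right) + Q = \left(723 + 675\right) + \frac{206969}{300884} = 1398 + \frac{206969}{300884} = \frac{420842801}{300884}$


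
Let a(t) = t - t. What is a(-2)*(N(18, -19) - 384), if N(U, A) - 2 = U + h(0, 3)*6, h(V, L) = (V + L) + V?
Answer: 0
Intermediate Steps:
h(V, L) = L + 2*V (h(V, L) = (L + V) + V = L + 2*V)
N(U, A) = 20 + U (N(U, A) = 2 + (U + (3 + 2*0)*6) = 2 + (U + (3 + 0)*6) = 2 + (U + 3*6) = 2 + (U + 18) = 2 + (18 + U) = 20 + U)
a(t) = 0
a(-2)*(N(18, -19) - 384) = 0*((20 + 18) - 384) = 0*(38 - 384) = 0*(-346) = 0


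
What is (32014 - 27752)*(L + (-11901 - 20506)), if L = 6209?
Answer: -111655876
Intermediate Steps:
(32014 - 27752)*(L + (-11901 - 20506)) = (32014 - 27752)*(6209 + (-11901 - 20506)) = 4262*(6209 - 32407) = 4262*(-26198) = -111655876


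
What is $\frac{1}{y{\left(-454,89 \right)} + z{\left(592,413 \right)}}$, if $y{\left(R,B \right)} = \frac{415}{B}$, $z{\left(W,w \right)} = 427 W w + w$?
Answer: $\frac{89}{9291618660} \approx 9.5785 \cdot 10^{-9}$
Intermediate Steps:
$z{\left(W,w \right)} = w + 427 W w$ ($z{\left(W,w \right)} = 427 W w + w = w + 427 W w$)
$\frac{1}{y{\left(-454,89 \right)} + z{\left(592,413 \right)}} = \frac{1}{\frac{415}{89} + 413 \left(1 + 427 \cdot 592\right)} = \frac{1}{415 \cdot \frac{1}{89} + 413 \left(1 + 252784\right)} = \frac{1}{\frac{415}{89} + 413 \cdot 252785} = \frac{1}{\frac{415}{89} + 104400205} = \frac{1}{\frac{9291618660}{89}} = \frac{89}{9291618660}$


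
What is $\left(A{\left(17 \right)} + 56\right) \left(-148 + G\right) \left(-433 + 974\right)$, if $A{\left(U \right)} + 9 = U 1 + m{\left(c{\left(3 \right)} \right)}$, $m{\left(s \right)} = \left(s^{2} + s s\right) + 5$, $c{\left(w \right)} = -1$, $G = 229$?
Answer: $3111291$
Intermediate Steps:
$m{\left(s \right)} = 5 + 2 s^{2}$ ($m{\left(s \right)} = \left(s^{2} + s^{2}\right) + 5 = 2 s^{2} + 5 = 5 + 2 s^{2}$)
$A{\left(U \right)} = -2 + U$ ($A{\left(U \right)} = -9 + \left(U 1 + \left(5 + 2 \left(-1\right)^{2}\right)\right) = -9 + \left(U + \left(5 + 2 \cdot 1\right)\right) = -9 + \left(U + \left(5 + 2\right)\right) = -9 + \left(U + 7\right) = -9 + \left(7 + U\right) = -2 + U$)
$\left(A{\left(17 \right)} + 56\right) \left(-148 + G\right) \left(-433 + 974\right) = \left(\left(-2 + 17\right) + 56\right) \left(-148 + 229\right) \left(-433 + 974\right) = \left(15 + 56\right) 81 \cdot 541 = 71 \cdot 81 \cdot 541 = 5751 \cdot 541 = 3111291$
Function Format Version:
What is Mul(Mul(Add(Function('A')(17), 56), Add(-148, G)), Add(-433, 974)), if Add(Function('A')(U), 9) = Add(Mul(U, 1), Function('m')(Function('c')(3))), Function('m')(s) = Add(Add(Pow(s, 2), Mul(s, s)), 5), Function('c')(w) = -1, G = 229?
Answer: 3111291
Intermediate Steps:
Function('m')(s) = Add(5, Mul(2, Pow(s, 2))) (Function('m')(s) = Add(Add(Pow(s, 2), Pow(s, 2)), 5) = Add(Mul(2, Pow(s, 2)), 5) = Add(5, Mul(2, Pow(s, 2))))
Function('A')(U) = Add(-2, U) (Function('A')(U) = Add(-9, Add(Mul(U, 1), Add(5, Mul(2, Pow(-1, 2))))) = Add(-9, Add(U, Add(5, Mul(2, 1)))) = Add(-9, Add(U, Add(5, 2))) = Add(-9, Add(U, 7)) = Add(-9, Add(7, U)) = Add(-2, U))
Mul(Mul(Add(Function('A')(17), 56), Add(-148, G)), Add(-433, 974)) = Mul(Mul(Add(Add(-2, 17), 56), Add(-148, 229)), Add(-433, 974)) = Mul(Mul(Add(15, 56), 81), 541) = Mul(Mul(71, 81), 541) = Mul(5751, 541) = 3111291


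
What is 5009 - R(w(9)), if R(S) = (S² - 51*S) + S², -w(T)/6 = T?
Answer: -3577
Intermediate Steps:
w(T) = -6*T
R(S) = -51*S + 2*S²
5009 - R(w(9)) = 5009 - (-6*9)*(-51 + 2*(-6*9)) = 5009 - (-54)*(-51 + 2*(-54)) = 5009 - (-54)*(-51 - 108) = 5009 - (-54)*(-159) = 5009 - 1*8586 = 5009 - 8586 = -3577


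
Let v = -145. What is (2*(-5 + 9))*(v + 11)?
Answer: -1072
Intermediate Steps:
(2*(-5 + 9))*(v + 11) = (2*(-5 + 9))*(-145 + 11) = (2*4)*(-134) = 8*(-134) = -1072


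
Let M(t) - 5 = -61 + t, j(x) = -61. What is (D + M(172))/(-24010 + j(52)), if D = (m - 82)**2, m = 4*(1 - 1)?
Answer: -6840/24071 ≈ -0.28416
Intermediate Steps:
m = 0 (m = 4*0 = 0)
M(t) = -56 + t (M(t) = 5 + (-61 + t) = -56 + t)
D = 6724 (D = (0 - 82)**2 = (-82)**2 = 6724)
(D + M(172))/(-24010 + j(52)) = (6724 + (-56 + 172))/(-24010 - 61) = (6724 + 116)/(-24071) = 6840*(-1/24071) = -6840/24071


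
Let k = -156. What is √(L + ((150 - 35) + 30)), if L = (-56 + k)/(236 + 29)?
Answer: √3605/5 ≈ 12.008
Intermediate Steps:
L = -⅘ (L = (-56 - 156)/(236 + 29) = -212/265 = -212*1/265 = -⅘ ≈ -0.80000)
√(L + ((150 - 35) + 30)) = √(-⅘ + ((150 - 35) + 30)) = √(-⅘ + (115 + 30)) = √(-⅘ + 145) = √(721/5) = √3605/5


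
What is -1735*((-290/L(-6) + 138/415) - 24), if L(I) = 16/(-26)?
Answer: -257816489/332 ≈ -7.7656e+5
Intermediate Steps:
L(I) = -8/13 (L(I) = 16*(-1/26) = -8/13)
-1735*((-290/L(-6) + 138/415) - 24) = -1735*((-290/(-8/13) + 138/415) - 24) = -1735*((-290*(-13/8) + 138*(1/415)) - 24) = -1735*((1885/4 + 138/415) - 24) = -1735*(782827/1660 - 24) = -1735*742987/1660 = -257816489/332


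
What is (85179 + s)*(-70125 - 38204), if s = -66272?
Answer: -2048176403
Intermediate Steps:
(85179 + s)*(-70125 - 38204) = (85179 - 66272)*(-70125 - 38204) = 18907*(-108329) = -2048176403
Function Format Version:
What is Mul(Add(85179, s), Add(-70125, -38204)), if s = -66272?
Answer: -2048176403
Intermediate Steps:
Mul(Add(85179, s), Add(-70125, -38204)) = Mul(Add(85179, -66272), Add(-70125, -38204)) = Mul(18907, -108329) = -2048176403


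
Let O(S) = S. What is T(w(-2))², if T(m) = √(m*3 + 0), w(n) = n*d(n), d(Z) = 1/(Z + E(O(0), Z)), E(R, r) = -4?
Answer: 1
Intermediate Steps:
d(Z) = 1/(-4 + Z) (d(Z) = 1/(Z - 4) = 1/(-4 + Z))
w(n) = n/(-4 + n)
T(m) = √3*√m (T(m) = √(3*m + 0) = √(3*m) = √3*√m)
T(w(-2))² = (√3*√(-2/(-4 - 2)))² = (√3*√(-2/(-6)))² = (√3*√(-2*(-⅙)))² = (√3*√(⅓))² = (√3*(√3/3))² = 1² = 1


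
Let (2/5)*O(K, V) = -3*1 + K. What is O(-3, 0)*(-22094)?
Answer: 331410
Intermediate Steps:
O(K, V) = -15/2 + 5*K/2 (O(K, V) = 5*(-3*1 + K)/2 = 5*(-3 + K)/2 = -15/2 + 5*K/2)
O(-3, 0)*(-22094) = (-15/2 + (5/2)*(-3))*(-22094) = (-15/2 - 15/2)*(-22094) = -15*(-22094) = 331410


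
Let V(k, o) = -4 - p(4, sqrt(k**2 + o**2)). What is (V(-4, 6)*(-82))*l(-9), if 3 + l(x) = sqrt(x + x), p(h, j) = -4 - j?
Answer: 492*sqrt(13) - 492*I*sqrt(26) ≈ 1773.9 - 2508.7*I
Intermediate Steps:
V(k, o) = sqrt(k**2 + o**2) (V(k, o) = -4 - (-4 - sqrt(k**2 + o**2)) = -4 + (4 + sqrt(k**2 + o**2)) = sqrt(k**2 + o**2))
l(x) = -3 + sqrt(2)*sqrt(x) (l(x) = -3 + sqrt(x + x) = -3 + sqrt(2*x) = -3 + sqrt(2)*sqrt(x))
(V(-4, 6)*(-82))*l(-9) = (sqrt((-4)**2 + 6**2)*(-82))*(-3 + sqrt(2)*sqrt(-9)) = (sqrt(16 + 36)*(-82))*(-3 + sqrt(2)*(3*I)) = (sqrt(52)*(-82))*(-3 + 3*I*sqrt(2)) = ((2*sqrt(13))*(-82))*(-3 + 3*I*sqrt(2)) = (-164*sqrt(13))*(-3 + 3*I*sqrt(2)) = -164*sqrt(13)*(-3 + 3*I*sqrt(2))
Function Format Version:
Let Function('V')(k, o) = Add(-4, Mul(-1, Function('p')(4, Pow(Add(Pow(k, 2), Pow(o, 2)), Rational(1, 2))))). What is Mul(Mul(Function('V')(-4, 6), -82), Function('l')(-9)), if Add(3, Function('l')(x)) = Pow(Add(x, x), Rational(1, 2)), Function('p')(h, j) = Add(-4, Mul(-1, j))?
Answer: Add(Mul(492, Pow(13, Rational(1, 2))), Mul(-492, I, Pow(26, Rational(1, 2)))) ≈ Add(1773.9, Mul(-2508.7, I))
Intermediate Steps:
Function('V')(k, o) = Pow(Add(Pow(k, 2), Pow(o, 2)), Rational(1, 2)) (Function('V')(k, o) = Add(-4, Mul(-1, Add(-4, Mul(-1, Pow(Add(Pow(k, 2), Pow(o, 2)), Rational(1, 2)))))) = Add(-4, Add(4, Pow(Add(Pow(k, 2), Pow(o, 2)), Rational(1, 2)))) = Pow(Add(Pow(k, 2), Pow(o, 2)), Rational(1, 2)))
Function('l')(x) = Add(-3, Mul(Pow(2, Rational(1, 2)), Pow(x, Rational(1, 2)))) (Function('l')(x) = Add(-3, Pow(Add(x, x), Rational(1, 2))) = Add(-3, Pow(Mul(2, x), Rational(1, 2))) = Add(-3, Mul(Pow(2, Rational(1, 2)), Pow(x, Rational(1, 2)))))
Mul(Mul(Function('V')(-4, 6), -82), Function('l')(-9)) = Mul(Mul(Pow(Add(Pow(-4, 2), Pow(6, 2)), Rational(1, 2)), -82), Add(-3, Mul(Pow(2, Rational(1, 2)), Pow(-9, Rational(1, 2))))) = Mul(Mul(Pow(Add(16, 36), Rational(1, 2)), -82), Add(-3, Mul(Pow(2, Rational(1, 2)), Mul(3, I)))) = Mul(Mul(Pow(52, Rational(1, 2)), -82), Add(-3, Mul(3, I, Pow(2, Rational(1, 2))))) = Mul(Mul(Mul(2, Pow(13, Rational(1, 2))), -82), Add(-3, Mul(3, I, Pow(2, Rational(1, 2))))) = Mul(Mul(-164, Pow(13, Rational(1, 2))), Add(-3, Mul(3, I, Pow(2, Rational(1, 2))))) = Mul(-164, Pow(13, Rational(1, 2)), Add(-3, Mul(3, I, Pow(2, Rational(1, 2)))))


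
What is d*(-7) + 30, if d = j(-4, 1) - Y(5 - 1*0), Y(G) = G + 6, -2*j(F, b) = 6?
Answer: 128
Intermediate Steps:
j(F, b) = -3 (j(F, b) = -1/2*6 = -3)
Y(G) = 6 + G
d = -14 (d = -3 - (6 + (5 - 1*0)) = -3 - (6 + (5 + 0)) = -3 - (6 + 5) = -3 - 1*11 = -3 - 11 = -14)
d*(-7) + 30 = -14*(-7) + 30 = 98 + 30 = 128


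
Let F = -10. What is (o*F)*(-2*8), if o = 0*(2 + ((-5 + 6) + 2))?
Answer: 0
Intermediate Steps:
o = 0 (o = 0*(2 + (1 + 2)) = 0*(2 + 3) = 0*5 = 0)
(o*F)*(-2*8) = (0*(-10))*(-2*8) = 0*(-16) = 0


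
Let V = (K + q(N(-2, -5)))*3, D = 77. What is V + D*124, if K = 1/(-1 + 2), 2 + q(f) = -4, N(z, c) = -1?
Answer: 9533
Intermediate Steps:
q(f) = -6 (q(f) = -2 - 4 = -6)
K = 1 (K = 1/1 = 1)
V = -15 (V = (1 - 6)*3 = -5*3 = -15)
V + D*124 = -15 + 77*124 = -15 + 9548 = 9533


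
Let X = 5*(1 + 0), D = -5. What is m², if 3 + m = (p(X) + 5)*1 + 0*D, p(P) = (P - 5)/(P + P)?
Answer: 4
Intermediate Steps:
X = 5 (X = 5*1 = 5)
p(P) = (-5 + P)/(2*P) (p(P) = (-5 + P)/((2*P)) = (-5 + P)*(1/(2*P)) = (-5 + P)/(2*P))
m = 2 (m = -3 + (((½)*(-5 + 5)/5 + 5)*1 + 0*(-5)) = -3 + (((½)*(⅕)*0 + 5)*1 + 0) = -3 + ((0 + 5)*1 + 0) = -3 + (5*1 + 0) = -3 + (5 + 0) = -3 + 5 = 2)
m² = 2² = 4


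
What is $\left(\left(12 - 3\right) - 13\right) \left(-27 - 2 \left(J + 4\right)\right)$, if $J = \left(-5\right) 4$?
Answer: $-20$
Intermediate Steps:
$J = -20$
$\left(\left(12 - 3\right) - 13\right) \left(-27 - 2 \left(J + 4\right)\right) = \left(\left(12 - 3\right) - 13\right) \left(-27 - 2 \left(-20 + 4\right)\right) = \left(9 - 13\right) \left(-27 - -32\right) = - 4 \left(-27 + 32\right) = \left(-4\right) 5 = -20$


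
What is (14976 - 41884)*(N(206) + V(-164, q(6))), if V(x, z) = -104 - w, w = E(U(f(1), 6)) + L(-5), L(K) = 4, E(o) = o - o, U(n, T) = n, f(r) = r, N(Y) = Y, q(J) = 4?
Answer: -2636984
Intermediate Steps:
E(o) = 0
w = 4 (w = 0 + 4 = 4)
V(x, z) = -108 (V(x, z) = -104 - 1*4 = -104 - 4 = -108)
(14976 - 41884)*(N(206) + V(-164, q(6))) = (14976 - 41884)*(206 - 108) = -26908*98 = -2636984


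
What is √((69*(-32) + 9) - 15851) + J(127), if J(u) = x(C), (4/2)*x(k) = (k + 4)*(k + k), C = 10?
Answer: 140 + 95*I*√2 ≈ 140.0 + 134.35*I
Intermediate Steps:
x(k) = k*(4 + k) (x(k) = ((k + 4)*(k + k))/2 = ((4 + k)*(2*k))/2 = (2*k*(4 + k))/2 = k*(4 + k))
J(u) = 140 (J(u) = 10*(4 + 10) = 10*14 = 140)
√((69*(-32) + 9) - 15851) + J(127) = √((69*(-32) + 9) - 15851) + 140 = √((-2208 + 9) - 15851) + 140 = √(-2199 - 15851) + 140 = √(-18050) + 140 = 95*I*√2 + 140 = 140 + 95*I*√2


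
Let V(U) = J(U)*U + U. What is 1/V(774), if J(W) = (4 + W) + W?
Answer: 1/1202022 ≈ 8.3193e-7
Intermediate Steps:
J(W) = 4 + 2*W
V(U) = U + U*(4 + 2*U) (V(U) = (4 + 2*U)*U + U = U*(4 + 2*U) + U = U + U*(4 + 2*U))
1/V(774) = 1/(774*(5 + 2*774)) = 1/(774*(5 + 1548)) = 1/(774*1553) = 1/1202022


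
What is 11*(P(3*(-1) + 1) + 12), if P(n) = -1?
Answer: 121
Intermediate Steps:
11*(P(3*(-1) + 1) + 12) = 11*(-1 + 12) = 11*11 = 121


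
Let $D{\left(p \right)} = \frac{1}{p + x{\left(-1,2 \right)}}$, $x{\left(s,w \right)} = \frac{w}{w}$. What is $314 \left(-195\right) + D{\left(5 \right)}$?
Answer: $- \frac{367379}{6} \approx -61230.0$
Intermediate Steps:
$x{\left(s,w \right)} = 1$
$D{\left(p \right)} = \frac{1}{1 + p}$ ($D{\left(p \right)} = \frac{1}{p + 1} = \frac{1}{1 + p}$)
$314 \left(-195\right) + D{\left(5 \right)} = 314 \left(-195\right) + \frac{1}{1 + 5} = -61230 + \frac{1}{6} = - \frac{367379}{6}$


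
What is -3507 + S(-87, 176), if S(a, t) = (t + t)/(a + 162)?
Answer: -262673/75 ≈ -3502.3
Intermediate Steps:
S(a, t) = 2*t/(162 + a) (S(a, t) = (2*t)/(162 + a) = 2*t/(162 + a))
-3507 + S(-87, 176) = -3507 + 2*176/(162 - 87) = -3507 + 2*176/75 = -3507 + 2*176*(1/75) = -3507 + 352/75 = -262673/75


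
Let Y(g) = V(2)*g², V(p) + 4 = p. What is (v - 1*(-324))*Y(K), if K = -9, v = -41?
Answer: -45846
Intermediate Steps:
V(p) = -4 + p
Y(g) = -2*g² (Y(g) = (-4 + 2)*g² = -2*g²)
(v - 1*(-324))*Y(K) = (-41 - 1*(-324))*(-2*(-9)²) = (-41 + 324)*(-2*81) = 283*(-162) = -45846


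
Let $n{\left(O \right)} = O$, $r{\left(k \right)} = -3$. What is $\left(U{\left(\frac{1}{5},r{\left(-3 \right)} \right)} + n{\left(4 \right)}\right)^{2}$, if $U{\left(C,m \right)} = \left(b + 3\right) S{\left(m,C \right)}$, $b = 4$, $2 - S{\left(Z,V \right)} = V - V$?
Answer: $324$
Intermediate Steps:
$S{\left(Z,V \right)} = 2$ ($S{\left(Z,V \right)} = 2 - \left(V - V\right) = 2 - 0 = 2 + 0 = 2$)
$U{\left(C,m \right)} = 14$ ($U{\left(C,m \right)} = \left(4 + 3\right) 2 = 7 \cdot 2 = 14$)
$\left(U{\left(\frac{1}{5},r{\left(-3 \right)} \right)} + n{\left(4 \right)}\right)^{2} = \left(14 + 4\right)^{2} = 18^{2} = 324$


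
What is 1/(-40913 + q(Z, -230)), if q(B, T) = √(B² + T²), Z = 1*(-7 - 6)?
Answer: -40913/1673820500 - √53069/1673820500 ≈ -2.4581e-5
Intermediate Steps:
Z = -13 (Z = 1*(-13) = -13)
1/(-40913 + q(Z, -230)) = 1/(-40913 + √((-13)² + (-230)²)) = 1/(-40913 + √(169 + 52900)) = 1/(-40913 + √53069)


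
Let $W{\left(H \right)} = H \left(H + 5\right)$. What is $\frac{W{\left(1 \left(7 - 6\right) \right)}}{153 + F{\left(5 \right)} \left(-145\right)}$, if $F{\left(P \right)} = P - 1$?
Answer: $- \frac{6}{427} \approx -0.014052$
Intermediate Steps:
$F{\left(P \right)} = -1 + P$ ($F{\left(P \right)} = P - 1 = -1 + P$)
$W{\left(H \right)} = H \left(5 + H\right)$
$\frac{W{\left(1 \left(7 - 6\right) \right)}}{153 + F{\left(5 \right)} \left(-145\right)} = \frac{1 \left(7 - 6\right) \left(5 + 1 \left(7 - 6\right)\right)}{153 + \left(-1 + 5\right) \left(-145\right)} = \frac{1 \cdot 1 \left(5 + 1 \cdot 1\right)}{153 + 4 \left(-145\right)} = \frac{1 \left(5 + 1\right)}{153 - 580} = \frac{1 \cdot 6}{-427} = 6 \left(- \frac{1}{427}\right) = - \frac{6}{427}$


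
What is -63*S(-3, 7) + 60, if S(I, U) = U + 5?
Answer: -696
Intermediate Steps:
S(I, U) = 5 + U
-63*S(-3, 7) + 60 = -63*(5 + 7) + 60 = -63*12 + 60 = -756 + 60 = -696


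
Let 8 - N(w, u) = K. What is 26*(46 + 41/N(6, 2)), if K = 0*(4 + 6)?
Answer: 5317/4 ≈ 1329.3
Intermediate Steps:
K = 0 (K = 0*10 = 0)
N(w, u) = 8 (N(w, u) = 8 - 1*0 = 8 + 0 = 8)
26*(46 + 41/N(6, 2)) = 26*(46 + 41/8) = 26*(409/8) = 5317/4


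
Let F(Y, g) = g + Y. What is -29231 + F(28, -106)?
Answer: -29309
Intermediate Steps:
F(Y, g) = Y + g
-29231 + F(28, -106) = -29231 + (28 - 106) = -29231 - 78 = -29309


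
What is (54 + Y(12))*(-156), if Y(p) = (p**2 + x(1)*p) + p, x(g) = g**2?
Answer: -34632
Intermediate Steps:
Y(p) = p**2 + 2*p (Y(p) = (p**2 + 1**2*p) + p = (p**2 + 1*p) + p = (p**2 + p) + p = (p + p**2) + p = p**2 + 2*p)
(54 + Y(12))*(-156) = (54 + 12*(2 + 12))*(-156) = (54 + 12*14)*(-156) = (54 + 168)*(-156) = 222*(-156) = -34632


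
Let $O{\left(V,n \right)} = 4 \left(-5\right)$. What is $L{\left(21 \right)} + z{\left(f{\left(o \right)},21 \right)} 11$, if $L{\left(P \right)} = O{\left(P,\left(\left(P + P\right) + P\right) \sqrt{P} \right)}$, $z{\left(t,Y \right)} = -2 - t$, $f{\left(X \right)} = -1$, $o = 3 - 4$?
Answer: $-31$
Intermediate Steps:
$o = -1$ ($o = 3 - 4 = -1$)
$O{\left(V,n \right)} = -20$
$L{\left(P \right)} = -20$
$L{\left(21 \right)} + z{\left(f{\left(o \right)},21 \right)} 11 = -20 + \left(-2 - -1\right) 11 = -20 + \left(-2 + 1\right) 11 = -20 - 11 = -31$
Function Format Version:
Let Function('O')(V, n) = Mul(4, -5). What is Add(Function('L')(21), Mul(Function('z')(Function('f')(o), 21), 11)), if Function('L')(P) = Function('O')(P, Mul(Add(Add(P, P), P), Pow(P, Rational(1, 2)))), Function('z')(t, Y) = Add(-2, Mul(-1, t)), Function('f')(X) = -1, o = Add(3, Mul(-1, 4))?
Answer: -31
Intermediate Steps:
o = -1 (o = Add(3, -4) = -1)
Function('O')(V, n) = -20
Function('L')(P) = -20
Add(Function('L')(21), Mul(Function('z')(Function('f')(o), 21), 11)) = Add(-20, Mul(Add(-2, Mul(-1, -1)), 11)) = Add(-20, Mul(Add(-2, 1), 11)) = Add(-20, Mul(-1, 11)) = Add(-20, -11) = -31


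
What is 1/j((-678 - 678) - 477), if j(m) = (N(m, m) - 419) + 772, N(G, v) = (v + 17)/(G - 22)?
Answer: 1855/656631 ≈ 0.0028250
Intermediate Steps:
N(G, v) = (17 + v)/(-22 + G)
j(m) = 353 + (17 + m)/(-22 + m) (j(m) = ((17 + m)/(-22 + m) - 419) + 772 = (-419 + (17 + m)/(-22 + m)) + 772 = 353 + (17 + m)/(-22 + m))
1/j((-678 - 678) - 477) = 1/(3*(-2583 + 118*((-678 - 678) - 477))/(-22 + ((-678 - 678) - 477))) = 1/(3*(-2583 + 118*(-1356 - 477))/(-22 + (-1356 - 477))) = 1/(3*(-2583 + 118*(-1833))/(-22 - 1833)) = 1/(3*(-2583 - 216294)/(-1855)) = 1/(3*(-1/1855)*(-218877)) = 1/(656631/1855) = 1855/656631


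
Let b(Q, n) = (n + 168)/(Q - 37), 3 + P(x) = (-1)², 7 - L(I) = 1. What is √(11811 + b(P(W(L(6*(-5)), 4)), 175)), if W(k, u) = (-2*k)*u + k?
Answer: √17951154/39 ≈ 108.64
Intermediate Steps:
L(I) = 6 (L(I) = 7 - 1*1 = 7 - 1 = 6)
W(k, u) = k - 2*k*u (W(k, u) = -2*k*u + k = k - 2*k*u)
P(x) = -2 (P(x) = -3 + (-1)² = -3 + 1 = -2)
b(Q, n) = (168 + n)/(-37 + Q)
√(11811 + b(P(W(L(6*(-5)), 4)), 175)) = √(11811 + (168 + 175)/(-37 - 2)) = √(11811 + 343/(-39)) = √(11811 - 1/39*343) = √(11811 - 343/39) = √(460286/39) = √17951154/39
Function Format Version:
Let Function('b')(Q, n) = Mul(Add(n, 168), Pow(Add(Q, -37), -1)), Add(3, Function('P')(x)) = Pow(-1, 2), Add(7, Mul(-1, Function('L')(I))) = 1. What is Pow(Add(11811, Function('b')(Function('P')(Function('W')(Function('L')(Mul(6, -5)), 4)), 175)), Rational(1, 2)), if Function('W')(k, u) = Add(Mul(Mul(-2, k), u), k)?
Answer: Mul(Rational(1, 39), Pow(17951154, Rational(1, 2))) ≈ 108.64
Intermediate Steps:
Function('L')(I) = 6 (Function('L')(I) = Add(7, Mul(-1, 1)) = Add(7, -1) = 6)
Function('W')(k, u) = Add(k, Mul(-2, k, u)) (Function('W')(k, u) = Add(Mul(-2, k, u), k) = Add(k, Mul(-2, k, u)))
Function('P')(x) = -2 (Function('P')(x) = Add(-3, Pow(-1, 2)) = Add(-3, 1) = -2)
Function('b')(Q, n) = Mul(Pow(Add(-37, Q), -1), Add(168, n)) (Function('b')(Q, n) = Mul(Add(168, n), Pow(Add(-37, Q), -1)) = Mul(Pow(Add(-37, Q), -1), Add(168, n)))
Pow(Add(11811, Function('b')(Function('P')(Function('W')(Function('L')(Mul(6, -5)), 4)), 175)), Rational(1, 2)) = Pow(Add(11811, Mul(Pow(Add(-37, -2), -1), Add(168, 175))), Rational(1, 2)) = Pow(Add(11811, Mul(Pow(-39, -1), 343)), Rational(1, 2)) = Pow(Add(11811, Mul(Rational(-1, 39), 343)), Rational(1, 2)) = Pow(Add(11811, Rational(-343, 39)), Rational(1, 2)) = Pow(Rational(460286, 39), Rational(1, 2)) = Mul(Rational(1, 39), Pow(17951154, Rational(1, 2)))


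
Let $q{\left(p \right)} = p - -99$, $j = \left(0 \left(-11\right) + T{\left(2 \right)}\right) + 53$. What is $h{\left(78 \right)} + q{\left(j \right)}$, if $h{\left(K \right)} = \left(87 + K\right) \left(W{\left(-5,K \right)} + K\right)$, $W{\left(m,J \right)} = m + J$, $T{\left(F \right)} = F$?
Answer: $25069$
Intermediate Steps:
$j = 55$ ($j = \left(0 \left(-11\right) + 2\right) + 53 = \left(0 + 2\right) + 53 = 2 + 53 = 55$)
$q{\left(p \right)} = 99 + p$ ($q{\left(p \right)} = p + 99 = 99 + p$)
$W{\left(m,J \right)} = J + m$
$h{\left(K \right)} = \left(-5 + 2 K\right) \left(87 + K\right)$ ($h{\left(K \right)} = \left(87 + K\right) \left(\left(K - 5\right) + K\right) = \left(87 + K\right) \left(\left(-5 + K\right) + K\right) = \left(87 + K\right) \left(-5 + 2 K\right) = \left(-5 + 2 K\right) \left(87 + K\right)$)
$h{\left(78 \right)} + q{\left(j \right)} = \left(-435 + 2 \cdot 78^{2} + 169 \cdot 78\right) + \left(99 + 55\right) = \left(-435 + 2 \cdot 6084 + 13182\right) + 154 = \left(-435 + 12168 + 13182\right) + 154 = 24915 + 154 = 25069$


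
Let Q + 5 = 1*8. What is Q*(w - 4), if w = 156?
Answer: 456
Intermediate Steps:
Q = 3 (Q = -5 + 1*8 = -5 + 8 = 3)
Q*(w - 4) = 3*(156 - 4) = 3*152 = 456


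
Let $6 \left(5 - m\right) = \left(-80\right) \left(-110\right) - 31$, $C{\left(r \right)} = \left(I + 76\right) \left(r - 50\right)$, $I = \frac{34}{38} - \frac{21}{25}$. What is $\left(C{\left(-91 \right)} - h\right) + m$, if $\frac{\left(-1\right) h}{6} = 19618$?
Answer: $\frac{100251393}{950} \approx 1.0553 \cdot 10^{5}$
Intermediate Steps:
$h = -117708$ ($h = \left(-6\right) 19618 = -117708$)
$I = \frac{26}{475}$ ($I = 34 \cdot \frac{1}{38} - \frac{21}{25} = \frac{17}{19} - \frac{21}{25} = \frac{26}{475} \approx 0.054737$)
$C{\left(r \right)} = - \frac{72252}{19} + \frac{36126 r}{475}$ ($C{\left(r \right)} = \left(\frac{26}{475} + 76\right) \left(r - 50\right) = \frac{36126 \left(-50 + r\right)}{475} = - \frac{72252}{19} + \frac{36126 r}{475}$)
$m = - \frac{2913}{2}$ ($m = 5 - \frac{\left(-80\right) \left(-110\right) - 31}{6} = 5 - \frac{8800 - 31}{6} = 5 - \frac{2923}{2} = - \frac{2913}{2} \approx -1456.5$)
$\left(C{\left(-91 \right)} - h\right) + m = \left(\left(- \frac{72252}{19} + \frac{36126}{475} \left(-91\right)\right) - -117708\right) - \frac{2913}{2} = \left(\left(- \frac{72252}{19} - \frac{3287466}{475}\right) + 117708\right) - \frac{2913}{2} = \left(- \frac{5093766}{475} + 117708\right) - \frac{2913}{2} = \frac{50817534}{475} - \frac{2913}{2} = \frac{100251393}{950}$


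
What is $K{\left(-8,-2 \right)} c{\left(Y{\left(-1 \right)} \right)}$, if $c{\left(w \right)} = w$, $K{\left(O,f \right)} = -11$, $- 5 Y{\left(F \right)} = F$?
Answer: $- \frac{11}{5} \approx -2.2$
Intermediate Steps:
$Y{\left(F \right)} = - \frac{F}{5}$
$K{\left(-8,-2 \right)} c{\left(Y{\left(-1 \right)} \right)} = - 11 \left(\left(- \frac{1}{5}\right) \left(-1\right)\right) = \left(-11\right) \frac{1}{5} = - \frac{11}{5}$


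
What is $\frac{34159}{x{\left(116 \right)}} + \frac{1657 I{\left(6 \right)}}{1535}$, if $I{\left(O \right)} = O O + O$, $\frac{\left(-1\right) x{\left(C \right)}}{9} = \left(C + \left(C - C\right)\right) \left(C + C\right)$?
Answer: $\frac{16803789487}{371789280} \approx 45.197$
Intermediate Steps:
$x{\left(C \right)} = - 18 C^{2}$ ($x{\left(C \right)} = - 9 \left(C + \left(C - C\right)\right) \left(C + C\right) = - 9 \left(C + 0\right) 2 C = - 9 C 2 C = - 9 \cdot 2 C^{2} = - 18 C^{2}$)
$I{\left(O \right)} = O + O^{2}$ ($I{\left(O \right)} = O^{2} + O = O + O^{2}$)
$\frac{34159}{x{\left(116 \right)}} + \frac{1657 I{\left(6 \right)}}{1535} = \frac{34159}{\left(-18\right) 116^{2}} + \frac{1657 \cdot 6 \left(1 + 6\right)}{1535} = \frac{34159}{\left(-18\right) 13456} + 1657 \cdot 6 \cdot 7 \cdot \frac{1}{1535} = \frac{34159}{-242208} + 1657 \cdot 42 \cdot \frac{1}{1535} = 34159 \left(- \frac{1}{242208}\right) + 69594 \cdot \frac{1}{1535} = - \frac{34159}{242208} + \frac{69594}{1535} = \frac{16803789487}{371789280}$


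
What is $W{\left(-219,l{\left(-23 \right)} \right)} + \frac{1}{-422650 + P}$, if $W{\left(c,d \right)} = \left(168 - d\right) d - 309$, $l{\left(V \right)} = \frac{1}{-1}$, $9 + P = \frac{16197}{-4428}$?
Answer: $- \frac{298200341150}{623850083} \approx -478.0$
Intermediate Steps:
$P = - \frac{18683}{1476}$ ($P = -9 + \frac{16197}{-4428} = -9 + 16197 \left(- \frac{1}{4428}\right) = -9 - \frac{5399}{1476} = - \frac{18683}{1476} \approx -12.658$)
$l{\left(V \right)} = -1$
$W{\left(c,d \right)} = -309 + d \left(168 - d\right)$ ($W{\left(c,d \right)} = d \left(168 - d\right) - 309 = -309 + d \left(168 - d\right)$)
$W{\left(-219,l{\left(-23 \right)} \right)} + \frac{1}{-422650 + P} = \left(-309 - \left(-1\right)^{2} + 168 \left(-1\right)\right) + \frac{1}{-422650 - \frac{18683}{1476}} = \left(-309 - 1 - 168\right) + \frac{1}{- \frac{623850083}{1476}} = \left(-309 - 1 - 168\right) - \frac{1476}{623850083} = -478 - \frac{1476}{623850083} = - \frac{298200341150}{623850083}$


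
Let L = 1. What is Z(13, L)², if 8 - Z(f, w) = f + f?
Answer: 324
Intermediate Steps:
Z(f, w) = 8 - 2*f (Z(f, w) = 8 - (f + f) = 8 - 2*f)
Z(13, L)² = (8 - 2*13)² = (8 - 26)² = (-18)² = 324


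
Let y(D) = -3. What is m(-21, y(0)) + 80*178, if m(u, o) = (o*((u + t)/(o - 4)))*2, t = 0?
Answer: 14222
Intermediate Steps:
m(u, o) = 2*o*u/(-4 + o) (m(u, o) = (o*((u + 0)/(o - 4)))*2 = (o*(u/(-4 + o)))*2 = (o*u/(-4 + o))*2 = 2*o*u/(-4 + o))
m(-21, y(0)) + 80*178 = 2*(-3)*(-21)/(-4 - 3) + 80*178 = 2*(-3)*(-21)/(-7) + 14240 = 2*(-3)*(-21)*(-1/7) + 14240 = -18 + 14240 = 14222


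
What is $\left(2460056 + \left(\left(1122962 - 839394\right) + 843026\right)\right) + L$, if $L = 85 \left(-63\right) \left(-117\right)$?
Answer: $4213185$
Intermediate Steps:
$L = 626535$ ($L = \left(-5355\right) \left(-117\right) = 626535$)
$\left(2460056 + \left(\left(1122962 - 839394\right) + 843026\right)\right) + L = \left(2460056 + \left(\left(1122962 - 839394\right) + 843026\right)\right) + 626535 = \left(2460056 + \left(283568 + 843026\right)\right) + 626535 = \left(2460056 + 1126594\right) + 626535 = 3586650 + 626535 = 4213185$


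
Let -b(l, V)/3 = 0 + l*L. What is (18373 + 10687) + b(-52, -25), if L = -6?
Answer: 28124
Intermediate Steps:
b(l, V) = 18*l (b(l, V) = -3*(0 + l*(-6)) = -3*(0 - 6*l) = -(-18)*l = 18*l)
(18373 + 10687) + b(-52, -25) = (18373 + 10687) + 18*(-52) = 29060 - 936 = 28124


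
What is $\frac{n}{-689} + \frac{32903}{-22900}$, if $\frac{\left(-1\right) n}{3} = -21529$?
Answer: $- \frac{1501712467}{15778100} \approx -95.177$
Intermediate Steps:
$n = 64587$ ($n = \left(-3\right) \left(-21529\right) = 64587$)
$\frac{n}{-689} + \frac{32903}{-22900} = \frac{64587}{-689} + \frac{32903}{-22900} = 64587 \left(- \frac{1}{689}\right) + 32903 \left(- \frac{1}{22900}\right) = - \frac{64587}{689} - \frac{32903}{22900} = - \frac{1501712467}{15778100}$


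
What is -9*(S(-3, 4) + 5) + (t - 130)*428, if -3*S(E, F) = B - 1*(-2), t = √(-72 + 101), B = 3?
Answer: -55670 + 428*√29 ≈ -53365.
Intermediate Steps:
t = √29 ≈ 5.3852
S(E, F) = -5/3 (S(E, F) = -(3 - 1*(-2))/3 = -(3 + 2)/3 = -⅓*5 = -5/3)
-9*(S(-3, 4) + 5) + (t - 130)*428 = -9*(-5/3 + 5) + (√29 - 130)*428 = -9*10/3 + (-130 + √29)*428 = -30 + (-55640 + 428*√29) = -55670 + 428*√29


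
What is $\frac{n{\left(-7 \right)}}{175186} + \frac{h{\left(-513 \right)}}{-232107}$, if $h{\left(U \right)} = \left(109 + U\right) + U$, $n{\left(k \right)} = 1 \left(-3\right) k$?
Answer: $\frac{165519809}{40661896902} \approx 0.0040706$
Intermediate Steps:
$n{\left(k \right)} = - 3 k$
$h{\left(U \right)} = 109 + 2 U$
$\frac{n{\left(-7 \right)}}{175186} + \frac{h{\left(-513 \right)}}{-232107} = \frac{\left(-3\right) \left(-7\right)}{175186} + \frac{109 + 2 \left(-513\right)}{-232107} = 21 \cdot \frac{1}{175186} + \left(109 - 1026\right) \left(- \frac{1}{232107}\right) = \frac{21}{175186} - - \frac{917}{232107} = \frac{21}{175186} + \frac{917}{232107} = \frac{165519809}{40661896902}$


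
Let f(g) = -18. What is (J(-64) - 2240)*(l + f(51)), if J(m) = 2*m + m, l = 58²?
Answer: -8137472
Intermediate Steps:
l = 3364
J(m) = 3*m
(J(-64) - 2240)*(l + f(51)) = (3*(-64) - 2240)*(3364 - 18) = (-192 - 2240)*3346 = -2432*3346 = -8137472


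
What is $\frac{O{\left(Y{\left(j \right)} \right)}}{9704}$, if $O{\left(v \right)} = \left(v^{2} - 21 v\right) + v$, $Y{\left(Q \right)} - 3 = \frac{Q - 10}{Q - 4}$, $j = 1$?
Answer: $- \frac{21}{2426} \approx -0.0086562$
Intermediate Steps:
$Y{\left(Q \right)} = 3 + \frac{-10 + Q}{-4 + Q}$ ($Y{\left(Q \right)} = 3 + \frac{Q - 10}{Q - 4} = 3 + \frac{-10 + Q}{-4 + Q}$)
$O{\left(v \right)} = v^{2} - 20 v$
$\frac{O{\left(Y{\left(j \right)} \right)}}{9704} = \frac{\frac{2 \left(-11 + 2 \cdot 1\right)}{-4 + 1} \left(-20 + \frac{2 \left(-11 + 2 \cdot 1\right)}{-4 + 1}\right)}{9704} = \frac{2 \left(-11 + 2\right)}{-3} \left(-20 + \frac{2 \left(-11 + 2\right)}{-3}\right) \frac{1}{9704} = 2 \left(- \frac{1}{3}\right) \left(-9\right) \left(-20 + 2 \left(- \frac{1}{3}\right) \left(-9\right)\right) \frac{1}{9704} = 6 \left(-20 + 6\right) \frac{1}{9704} = 6 \left(-14\right) \frac{1}{9704} = \left(-84\right) \frac{1}{9704} = - \frac{21}{2426}$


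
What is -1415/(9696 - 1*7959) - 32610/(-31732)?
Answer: 5871395/27559242 ≈ 0.21305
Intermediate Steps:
-1415/(9696 - 1*7959) - 32610/(-31732) = -1415/(9696 - 7959) - 32610*(-1/31732) = -1415/1737 + 16305/15866 = 5871395/27559242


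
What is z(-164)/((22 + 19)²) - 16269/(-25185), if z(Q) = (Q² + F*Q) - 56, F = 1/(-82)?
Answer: 234454653/14111995 ≈ 16.614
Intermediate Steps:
F = -1/82 ≈ -0.012195
z(Q) = -56 + Q² - Q/82 (z(Q) = (Q² - Q/82) - 56 = -56 + Q² - Q/82)
z(-164)/((22 + 19)²) - 16269/(-25185) = (-56 + (-164)² - 1/82*(-164))/((22 + 19)²) - 16269/(-25185) = (-56 + 26896 + 2)/(41²) - 16269*(-1/25185) = 26842/1681 + 5423/8395 = 234454653/14111995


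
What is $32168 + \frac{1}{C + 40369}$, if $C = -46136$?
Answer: $\frac{185512855}{5767} \approx 32168.0$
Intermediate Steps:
$32168 + \frac{1}{C + 40369} = 32168 + \frac{1}{-46136 + 40369} = 32168 + \frac{1}{-5767} = 32168 - \frac{1}{5767} = \frac{185512855}{5767}$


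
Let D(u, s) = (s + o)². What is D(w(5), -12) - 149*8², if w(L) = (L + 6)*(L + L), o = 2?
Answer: -9436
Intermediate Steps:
w(L) = 2*L*(6 + L) (w(L) = (6 + L)*(2*L) = 2*L*(6 + L))
D(u, s) = (2 + s)² (D(u, s) = (s + 2)² = (2 + s)²)
D(w(5), -12) - 149*8² = (2 - 12)² - 149*8² = (-10)² - 149*64 = 100 - 9536 = -9436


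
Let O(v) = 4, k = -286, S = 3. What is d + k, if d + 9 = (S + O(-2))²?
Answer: -246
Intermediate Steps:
d = 40 (d = -9 + (3 + 4)² = -9 + 7² = -9 + 49 = 40)
d + k = 40 - 286 = -246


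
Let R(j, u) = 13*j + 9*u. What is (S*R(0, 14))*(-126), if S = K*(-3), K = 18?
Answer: 857304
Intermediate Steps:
R(j, u) = 9*u + 13*j
S = -54 (S = 18*(-3) = -54)
(S*R(0, 14))*(-126) = -54*(9*14 + 13*0)*(-126) = -54*(126 + 0)*(-126) = -54*126*(-126) = -6804*(-126) = 857304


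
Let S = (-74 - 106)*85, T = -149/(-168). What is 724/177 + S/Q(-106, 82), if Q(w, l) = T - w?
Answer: -441959932/3178389 ≈ -139.05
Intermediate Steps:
T = 149/168 (T = -149*(-1/168) = 149/168 ≈ 0.88690)
Q(w, l) = 149/168 - w
S = -15300 (S = -180*85 = -15300)
724/177 + S/Q(-106, 82) = 724/177 - 15300/(149/168 - 1*(-106)) = 724*(1/177) - 15300/(149/168 + 106) = 724/177 - 15300/17957/168 = 724/177 - 15300*168/17957 = 724/177 - 2570400/17957 = -441959932/3178389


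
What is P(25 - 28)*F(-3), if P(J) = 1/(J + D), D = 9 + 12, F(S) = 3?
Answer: ⅙ ≈ 0.16667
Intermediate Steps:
D = 21
P(J) = 1/(21 + J) (P(J) = 1/(J + 21) = 1/(21 + J))
P(25 - 28)*F(-3) = 3/(21 + (25 - 28)) = 3/(21 - 3) = 3/18 = (1/18)*3 = ⅙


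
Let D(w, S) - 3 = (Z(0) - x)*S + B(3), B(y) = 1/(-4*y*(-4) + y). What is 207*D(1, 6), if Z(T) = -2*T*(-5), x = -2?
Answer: 52854/17 ≈ 3109.1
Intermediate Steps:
B(y) = 1/(17*y) (B(y) = 1/(16*y + y) = 1/(17*y))
Z(T) = 10*T
D(w, S) = 154/51 + 2*S (D(w, S) = 3 + ((10*0 - 1*(-2))*S + (1/17)/3) = 3 + ((0 + 2)*S + (1/17)*(1/3)) = 3 + (2*S + 1/51) = 3 + (1/51 + 2*S) = 154/51 + 2*S)
207*D(1, 6) = 207*(154/51 + 2*6) = 207*(154/51 + 12) = 207*(766/51) = 52854/17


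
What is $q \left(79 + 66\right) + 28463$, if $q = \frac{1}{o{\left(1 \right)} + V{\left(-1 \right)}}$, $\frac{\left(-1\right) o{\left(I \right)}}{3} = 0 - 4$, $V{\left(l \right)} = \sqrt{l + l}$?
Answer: $\frac{2078669}{73} - \frac{145 i \sqrt{2}}{146} \approx 28475.0 - 1.4045 i$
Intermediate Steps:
$V{\left(l \right)} = \sqrt{2} \sqrt{l}$ ($V{\left(l \right)} = \sqrt{2 l} = \sqrt{2} \sqrt{l}$)
$o{\left(I \right)} = 12$ ($o{\left(I \right)} = - 3 \left(0 - 4\right) = \left(-3\right) \left(-4\right) = 12$)
$q = \frac{1}{12 + i \sqrt{2}}$ ($q = \frac{1}{12 + \sqrt{2} \sqrt{-1}} = \frac{1}{12 + \sqrt{2} i} = \frac{1}{12 + i \sqrt{2}} \approx 0.082192 - 0.0096864 i$)
$q \left(79 + 66\right) + 28463 = \left(\frac{6}{73} - \frac{i \sqrt{2}}{146}\right) \left(79 + 66\right) + 28463 = \left(\frac{6}{73} - \frac{i \sqrt{2}}{146}\right) 145 + 28463 = \left(\frac{870}{73} - \frac{145 i \sqrt{2}}{146}\right) + 28463 = \frac{2078669}{73} - \frac{145 i \sqrt{2}}{146}$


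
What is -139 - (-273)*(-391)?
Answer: -106882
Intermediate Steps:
-139 - (-273)*(-391) = -139 - 273*391 = -139 - 106743 = -106882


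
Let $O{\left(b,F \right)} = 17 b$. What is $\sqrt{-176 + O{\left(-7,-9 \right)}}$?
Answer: $i \sqrt{295} \approx 17.176 i$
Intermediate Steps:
$\sqrt{-176 + O{\left(-7,-9 \right)}} = \sqrt{-176 + 17 \left(-7\right)} = \sqrt{-176 - 119} = \sqrt{-295} = i \sqrt{295}$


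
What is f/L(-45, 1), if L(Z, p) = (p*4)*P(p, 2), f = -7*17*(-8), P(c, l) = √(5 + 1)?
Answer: 119*√6/3 ≈ 97.163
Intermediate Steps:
P(c, l) = √6
f = 952 (f = -119*(-8) = 952)
L(Z, p) = 4*p*√6 (L(Z, p) = (p*4)*√6 = (4*p)*√6 = 4*p*√6)
f/L(-45, 1) = 952/((4*1*√6)) = 952/((4*√6)) = 952*(√6/24) = 119*√6/3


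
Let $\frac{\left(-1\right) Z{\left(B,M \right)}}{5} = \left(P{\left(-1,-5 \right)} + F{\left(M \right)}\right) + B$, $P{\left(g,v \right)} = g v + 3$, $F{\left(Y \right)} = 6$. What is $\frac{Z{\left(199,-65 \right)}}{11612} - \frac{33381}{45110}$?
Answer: $- \frac{217831161}{261908660} \approx -0.83171$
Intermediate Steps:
$P{\left(g,v \right)} = 3 + g v$
$Z{\left(B,M \right)} = -70 - 5 B$ ($Z{\left(B,M \right)} = - 5 \left(\left(\left(3 - -5\right) + 6\right) + B\right) = - 5 \left(\left(\left(3 + 5\right) + 6\right) + B\right) = - 5 \left(\left(8 + 6\right) + B\right) = - 5 \left(14 + B\right) = -70 - 5 B$)
$\frac{Z{\left(199,-65 \right)}}{11612} - \frac{33381}{45110} = \frac{-70 - 995}{11612} - \frac{33381}{45110} = \left(-70 - 995\right) \frac{1}{11612} - \frac{33381}{45110} = \left(-1065\right) \frac{1}{11612} - \frac{33381}{45110} = - \frac{1065}{11612} - \frac{33381}{45110} = - \frac{217831161}{261908660}$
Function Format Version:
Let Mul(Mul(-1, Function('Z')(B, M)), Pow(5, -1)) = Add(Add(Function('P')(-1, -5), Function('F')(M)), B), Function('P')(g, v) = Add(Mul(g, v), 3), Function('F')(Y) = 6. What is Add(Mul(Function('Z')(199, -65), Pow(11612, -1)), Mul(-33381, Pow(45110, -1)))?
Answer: Rational(-217831161, 261908660) ≈ -0.83171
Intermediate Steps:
Function('P')(g, v) = Add(3, Mul(g, v))
Function('Z')(B, M) = Add(-70, Mul(-5, B)) (Function('Z')(B, M) = Mul(-5, Add(Add(Add(3, Mul(-1, -5)), 6), B)) = Mul(-5, Add(Add(Add(3, 5), 6), B)) = Mul(-5, Add(Add(8, 6), B)) = Mul(-5, Add(14, B)) = Add(-70, Mul(-5, B)))
Add(Mul(Function('Z')(199, -65), Pow(11612, -1)), Mul(-33381, Pow(45110, -1))) = Add(Mul(Add(-70, Mul(-5, 199)), Pow(11612, -1)), Mul(-33381, Pow(45110, -1))) = Add(Mul(Add(-70, -995), Rational(1, 11612)), Mul(-33381, Rational(1, 45110))) = Add(Mul(-1065, Rational(1, 11612)), Rational(-33381, 45110)) = Add(Rational(-1065, 11612), Rational(-33381, 45110)) = Rational(-217831161, 261908660)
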